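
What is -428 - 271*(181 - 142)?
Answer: -10997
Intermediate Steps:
-428 - 271*(181 - 142) = -428 - 271*39 = -428 - 10569 = -10997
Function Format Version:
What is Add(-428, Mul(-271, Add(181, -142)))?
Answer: -10997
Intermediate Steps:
Add(-428, Mul(-271, Add(181, -142))) = Add(-428, Mul(-271, 39)) = Add(-428, -10569) = -10997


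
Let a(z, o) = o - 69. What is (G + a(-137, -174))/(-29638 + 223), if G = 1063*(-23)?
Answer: 24692/29415 ≈ 0.83944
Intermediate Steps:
G = -24449
a(z, o) = -69 + o
(G + a(-137, -174))/(-29638 + 223) = (-24449 + (-69 - 174))/(-29638 + 223) = (-24449 - 243)/(-29415) = -24692*(-1/29415) = 24692/29415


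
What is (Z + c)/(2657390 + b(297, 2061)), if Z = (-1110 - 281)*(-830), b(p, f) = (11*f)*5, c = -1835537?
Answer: -681007/2770745 ≈ -0.24578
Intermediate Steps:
b(p, f) = 55*f
Z = 1154530 (Z = -1391*(-830) = 1154530)
(Z + c)/(2657390 + b(297, 2061)) = (1154530 - 1835537)/(2657390 + 55*2061) = -681007/(2657390 + 113355) = -681007/2770745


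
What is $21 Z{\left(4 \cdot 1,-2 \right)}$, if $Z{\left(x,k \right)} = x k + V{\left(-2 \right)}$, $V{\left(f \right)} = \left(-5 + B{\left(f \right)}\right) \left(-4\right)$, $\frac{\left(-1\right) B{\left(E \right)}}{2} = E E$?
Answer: $924$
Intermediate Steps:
$B{\left(E \right)} = - 2 E^{2}$ ($B{\left(E \right)} = - 2 E E = - 2 E^{2}$)
$V{\left(f \right)} = 20 + 8 f^{2}$ ($V{\left(f \right)} = \left(-5 - 2 f^{2}\right) \left(-4\right) = 20 + 8 f^{2}$)
$Z{\left(x,k \right)} = 52 + k x$ ($Z{\left(x,k \right)} = x k + \left(20 + 8 \left(-2\right)^{2}\right) = k x + \left(20 + 8 \cdot 4\right) = k x + \left(20 + 32\right) = k x + 52 = 52 + k x$)
$21 Z{\left(4 \cdot 1,-2 \right)} = 21 \left(52 - 2 \cdot 4 \cdot 1\right) = 21 \left(52 - 8\right) = 21 \cdot 44 = 924$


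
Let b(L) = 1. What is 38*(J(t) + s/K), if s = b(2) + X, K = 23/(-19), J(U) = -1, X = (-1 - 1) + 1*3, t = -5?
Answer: -2318/23 ≈ -100.78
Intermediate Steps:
X = 1 (X = -2 + 3 = 1)
K = -23/19 (K = 23*(-1/19) = -23/19 ≈ -1.2105)
s = 2 (s = 1 + 1 = 2)
38*(J(t) + s/K) = 38*(-1 + 2/(-23/19)) = 38*(-1 + 2*(-19/23)) = 38*(-1 - 38/23) = 38*(-61/23) = -2318/23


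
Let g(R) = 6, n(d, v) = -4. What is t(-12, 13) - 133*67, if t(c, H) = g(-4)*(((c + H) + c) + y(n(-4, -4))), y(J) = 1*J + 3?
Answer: -8983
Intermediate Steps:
y(J) = 3 + J (y(J) = J + 3 = 3 + J)
t(c, H) = -6 + 6*H + 12*c (t(c, H) = 6*(((c + H) + c) + (3 - 4)) = 6*(((H + c) + c) - 1) = 6*((H + 2*c) - 1) = 6*(-1 + H + 2*c) = -6 + 6*H + 12*c)
t(-12, 13) - 133*67 = (-6 + 6*13 + 12*(-12)) - 133*67 = (-6 + 78 - 144) - 8911 = -72 - 8911 = -8983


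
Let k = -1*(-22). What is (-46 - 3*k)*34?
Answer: -3808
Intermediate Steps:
k = 22
(-46 - 3*k)*34 = (-46 - 3*22)*34 = (-46 - 66)*34 = -112*34 = -3808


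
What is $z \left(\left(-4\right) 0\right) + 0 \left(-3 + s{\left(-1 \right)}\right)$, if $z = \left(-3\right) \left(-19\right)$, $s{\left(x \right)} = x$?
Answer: $0$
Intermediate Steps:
$z = 57$
$z \left(\left(-4\right) 0\right) + 0 \left(-3 + s{\left(-1 \right)}\right) = 57 \left(\left(-4\right) 0\right) + 0 \left(-3 - 1\right) = 57 \cdot 0 + 0 \left(-4\right) = 0 + 0 = 0$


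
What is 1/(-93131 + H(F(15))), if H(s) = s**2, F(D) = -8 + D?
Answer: -1/93082 ≈ -1.0743e-5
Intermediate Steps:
1/(-93131 + H(F(15))) = 1/(-93131 + (-8 + 15)**2) = 1/(-93131 + 7**2) = 1/(-93131 + 49) = 1/(-93082) = -1/93082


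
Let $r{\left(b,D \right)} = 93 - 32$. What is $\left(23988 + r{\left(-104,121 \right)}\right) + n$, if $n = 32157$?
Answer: $56206$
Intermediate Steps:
$r{\left(b,D \right)} = 61$
$\left(23988 + r{\left(-104,121 \right)}\right) + n = \left(23988 + 61\right) + 32157 = 24049 + 32157 = 56206$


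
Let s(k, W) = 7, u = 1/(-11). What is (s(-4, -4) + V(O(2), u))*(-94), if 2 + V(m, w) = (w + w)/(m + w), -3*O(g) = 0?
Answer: -658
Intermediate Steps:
u = -1/11 ≈ -0.090909
O(g) = 0 (O(g) = -1/3*0 = 0)
V(m, w) = -2 + 2*w/(m + w) (V(m, w) = -2 + (w + w)/(m + w) = -2 + (2*w)/(m + w) = -2 + 2*w/(m + w))
(s(-4, -4) + V(O(2), u))*(-94) = (7 - 2*0/(0 - 1/11))*(-94) = (7 - 2*0/(-1/11))*(-94) = (7 - 2*0*(-11))*(-94) = (7 + 0)*(-94) = 7*(-94) = -658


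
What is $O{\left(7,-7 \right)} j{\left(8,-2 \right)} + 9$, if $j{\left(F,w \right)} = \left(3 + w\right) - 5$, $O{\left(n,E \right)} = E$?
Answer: $37$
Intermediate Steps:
$j{\left(F,w \right)} = -2 + w$
$O{\left(7,-7 \right)} j{\left(8,-2 \right)} + 9 = - 7 \left(-2 - 2\right) + 9 = \left(-7\right) \left(-4\right) + 9 = 28 + 9 = 37$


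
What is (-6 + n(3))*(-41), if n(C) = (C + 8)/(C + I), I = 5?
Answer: 1517/8 ≈ 189.63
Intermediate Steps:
n(C) = (8 + C)/(5 + C) (n(C) = (C + 8)/(C + 5) = (8 + C)/(5 + C))
(-6 + n(3))*(-41) = (-6 + (8 + 3)/(5 + 3))*(-41) = (-6 + 11/8)*(-41) = -37/8*(-41) = 1517/8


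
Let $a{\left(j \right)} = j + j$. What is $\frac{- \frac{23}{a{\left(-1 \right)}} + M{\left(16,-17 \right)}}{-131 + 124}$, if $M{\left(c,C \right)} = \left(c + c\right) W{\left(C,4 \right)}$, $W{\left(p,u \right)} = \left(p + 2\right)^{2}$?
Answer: $- \frac{14423}{14} \approx -1030.2$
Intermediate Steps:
$W{\left(p,u \right)} = \left(2 + p\right)^{2}$
$M{\left(c,C \right)} = 2 c \left(2 + C\right)^{2}$ ($M{\left(c,C \right)} = \left(c + c\right) \left(2 + C\right)^{2} = 2 c \left(2 + C\right)^{2}$)
$a{\left(j \right)} = 2 j$
$\frac{- \frac{23}{a{\left(-1 \right)}} + M{\left(16,-17 \right)}}{-131 + 124} = \frac{- \frac{23}{2 \left(-1\right)} + 2 \cdot 16 \left(2 - 17\right)^{2}}{-131 + 124} = \frac{- \frac{23}{-2} + 2 \cdot 16 \left(-15\right)^{2}}{-7} = \left(\left(-23\right) \left(- \frac{1}{2}\right) + 2 \cdot 16 \cdot 225\right) \left(- \frac{1}{7}\right) = \left(\frac{23}{2} + 7200\right) \left(- \frac{1}{7}\right) = \frac{14423}{2} \left(- \frac{1}{7}\right) = - \frac{14423}{14}$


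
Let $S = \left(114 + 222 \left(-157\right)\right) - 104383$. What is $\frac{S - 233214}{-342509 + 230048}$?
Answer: $\frac{372337}{112461} \approx 3.3108$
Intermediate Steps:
$S = -139123$ ($S = \left(114 - 34854\right) - 104383 = -34740 - 104383 = -139123$)
$\frac{S - 233214}{-342509 + 230048} = \frac{-139123 - 233214}{-342509 + 230048} = - \frac{372337}{-112461} = \left(-372337\right) \left(- \frac{1}{112461}\right) = \frac{372337}{112461}$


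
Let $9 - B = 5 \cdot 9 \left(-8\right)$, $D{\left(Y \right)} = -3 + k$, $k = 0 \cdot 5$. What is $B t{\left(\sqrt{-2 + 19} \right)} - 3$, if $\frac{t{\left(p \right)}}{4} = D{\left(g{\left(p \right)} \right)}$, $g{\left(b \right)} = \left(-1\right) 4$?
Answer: $-4431$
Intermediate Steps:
$g{\left(b \right)} = -4$
$k = 0$
$D{\left(Y \right)} = -3$ ($D{\left(Y \right)} = -3 + 0 = -3$)
$t{\left(p \right)} = -12$ ($t{\left(p \right)} = 4 \left(-3\right) = -12$)
$B = 369$ ($B = 9 - 5 \cdot 9 \left(-8\right) = 9 - 45 \left(-8\right) = 9 - -360 = 9 + 360 = 369$)
$B t{\left(\sqrt{-2 + 19} \right)} - 3 = 369 \left(-12\right) - 3 = -4428 - 3 = -4431$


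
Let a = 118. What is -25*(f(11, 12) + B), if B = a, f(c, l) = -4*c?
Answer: -1850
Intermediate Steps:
B = 118
-25*(f(11, 12) + B) = -25*(-4*11 + 118) = -25*(-44 + 118) = -25*74 = -1850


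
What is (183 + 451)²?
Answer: 401956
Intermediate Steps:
(183 + 451)² = 634² = 401956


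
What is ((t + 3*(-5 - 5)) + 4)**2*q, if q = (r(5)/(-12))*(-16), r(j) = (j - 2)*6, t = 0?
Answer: 16224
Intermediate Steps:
r(j) = -12 + 6*j (r(j) = (-2 + j)*6 = -12 + 6*j)
q = 24 (q = ((-12 + 6*5)/(-12))*(-16) = ((-12 + 30)*(-1/12))*(-16) = (18*(-1/12))*(-16) = -3/2*(-16) = 24)
((t + 3*(-5 - 5)) + 4)**2*q = ((0 + 3*(-5 - 5)) + 4)**2*24 = ((0 + 3*(-10)) + 4)**2*24 = ((0 - 30) + 4)**2*24 = (-30 + 4)**2*24 = (-26)**2*24 = 676*24 = 16224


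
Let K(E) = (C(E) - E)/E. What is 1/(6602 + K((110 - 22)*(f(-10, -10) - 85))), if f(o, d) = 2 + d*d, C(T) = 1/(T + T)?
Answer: 4476032/29546287233 ≈ 0.00015149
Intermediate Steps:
C(T) = 1/(2*T)
f(o, d) = 2 + d**2
K(E) = (1/(2*E) - E)/E
1/(6602 + K((110 - 22)*(f(-10, -10) - 85))) = 1/(6602 + (-1 + 1/(2*((110 - 22)*((2 + (-10)**2) - 85))**2))) = 1/(6602 + (-1 + 1/(2*(88*((2 + 100) - 85))**2))) = 1/(6602 + (-1 + 1/(2*(88*(102 - 85))**2))) = 1/(6602 + (-1 + 1/(2*(88*17)**2))) = 1/(6602 + (-1 + (1/2)/1496**2)) = 1/(6602 + (-1 + (1/2)*(1/2238016))) = 1/(6602 + (-1 + 1/4476032)) = 1/(6602 - 4476031/4476032) = 1/(29546287233/4476032) = 4476032/29546287233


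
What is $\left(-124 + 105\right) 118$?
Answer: $-2242$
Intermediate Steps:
$\left(-124 + 105\right) 118 = \left(-19\right) 118 = -2242$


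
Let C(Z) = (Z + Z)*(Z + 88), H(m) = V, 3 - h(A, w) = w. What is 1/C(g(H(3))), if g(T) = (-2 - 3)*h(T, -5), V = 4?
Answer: -1/3840 ≈ -0.00026042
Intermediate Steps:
h(A, w) = 3 - w
H(m) = 4
g(T) = -40 (g(T) = (-2 - 3)*(3 - 1*(-5)) = -5*(3 + 5) = -5*8 = -40)
C(Z) = 2*Z*(88 + Z) (C(Z) = (2*Z)*(88 + Z) = 2*Z*(88 + Z))
1/C(g(H(3))) = 1/(2*(-40)*(88 - 40)) = 1/(2*(-40)*48) = 1/(-3840) = -1/3840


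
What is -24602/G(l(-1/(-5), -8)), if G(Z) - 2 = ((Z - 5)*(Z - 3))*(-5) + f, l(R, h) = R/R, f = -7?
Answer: 24602/45 ≈ 546.71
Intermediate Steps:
l(R, h) = 1
G(Z) = -5 - 5*(-5 + Z)*(-3 + Z) (G(Z) = 2 + (((Z - 5)*(Z - 3))*(-5) - 7) = 2 + (((-5 + Z)*(-3 + Z))*(-5) - 7) = 2 + (-5*(-5 + Z)*(-3 + Z) - 7) = 2 + (-7 - 5*(-5 + Z)*(-3 + Z)) = -5 - 5*(-5 + Z)*(-3 + Z))
-24602/G(l(-1/(-5), -8)) = -24602/(-80 - 5*1**2 + 40*1) = -24602/(-80 - 5*1 + 40) = -24602/(-80 - 5 + 40) = -24602/(-45) = -24602*(-1/45) = 24602/45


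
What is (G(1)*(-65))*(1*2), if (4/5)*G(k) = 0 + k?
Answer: -325/2 ≈ -162.50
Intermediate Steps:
G(k) = 5*k/4 (G(k) = 5*(0 + k)/4 = 5*k/4)
(G(1)*(-65))*(1*2) = (((5/4)*1)*(-65))*(1*2) = ((5/4)*(-65))*2 = -325/4*2 = -325/2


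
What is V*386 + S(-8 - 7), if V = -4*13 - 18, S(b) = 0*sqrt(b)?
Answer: -27020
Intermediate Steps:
S(b) = 0
V = -70 (V = -52 - 18 = -70)
V*386 + S(-8 - 7) = -70*386 + 0 = -27020 + 0 = -27020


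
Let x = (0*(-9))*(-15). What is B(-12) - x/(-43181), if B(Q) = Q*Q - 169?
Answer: -25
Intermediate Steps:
B(Q) = -169 + Q² (B(Q) = Q² - 169 = -169 + Q²)
x = 0 (x = 0*(-15) = 0)
B(-12) - x/(-43181) = (-169 + (-12)²) - 0/(-43181) = (-169 + 144) - 0*(-1)/43181 = -25 - 1*0 = -25 + 0 = -25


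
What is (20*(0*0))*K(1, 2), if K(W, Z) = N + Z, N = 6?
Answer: 0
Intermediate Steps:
K(W, Z) = 6 + Z
(20*(0*0))*K(1, 2) = (20*(0*0))*(6 + 2) = (20*0)*8 = 0*8 = 0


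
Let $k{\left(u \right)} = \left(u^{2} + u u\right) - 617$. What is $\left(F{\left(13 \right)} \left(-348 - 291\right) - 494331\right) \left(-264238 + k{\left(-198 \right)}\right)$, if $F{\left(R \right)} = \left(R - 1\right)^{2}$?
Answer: $109322639109$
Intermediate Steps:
$k{\left(u \right)} = -617 + 2 u^{2}$ ($k{\left(u \right)} = \left(u^{2} + u^{2}\right) - 617 = 2 u^{2} - 617 = -617 + 2 u^{2}$)
$F{\left(R \right)} = \left(-1 + R\right)^{2}$
$\left(F{\left(13 \right)} \left(-348 - 291\right) - 494331\right) \left(-264238 + k{\left(-198 \right)}\right) = \left(\left(-1 + 13\right)^{2} \left(-348 - 291\right) - 494331\right) \left(-264238 - \left(617 - 2 \left(-198\right)^{2}\right)\right) = \left(12^{2} \left(-639\right) - 494331\right) \left(-264238 + \left(-617 + 2 \cdot 39204\right)\right) = \left(144 \left(-639\right) - 494331\right) \left(-264238 + \left(-617 + 78408\right)\right) = \left(-92016 - 494331\right) \left(-264238 + 77791\right) = \left(-586347\right) \left(-186447\right) = 109322639109$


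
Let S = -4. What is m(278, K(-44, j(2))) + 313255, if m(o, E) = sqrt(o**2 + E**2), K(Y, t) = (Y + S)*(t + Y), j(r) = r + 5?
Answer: 313255 + 2*sqrt(807865) ≈ 3.1505e+5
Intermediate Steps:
j(r) = 5 + r
K(Y, t) = (-4 + Y)*(Y + t) (K(Y, t) = (Y - 4)*(t + Y) = (-4 + Y)*(Y + t))
m(o, E) = sqrt(E**2 + o**2)
m(278, K(-44, j(2))) + 313255 = sqrt(((-44)**2 - 4*(-44) - 4*(5 + 2) - 44*(5 + 2))**2 + 278**2) + 313255 = sqrt((1936 + 176 - 4*7 - 44*7)**2 + 77284) + 313255 = sqrt((1936 + 176 - 28 - 308)**2 + 77284) + 313255 = sqrt(1776**2 + 77284) + 313255 = sqrt(3154176 + 77284) + 313255 = sqrt(3231460) + 313255 = 2*sqrt(807865) + 313255 = 313255 + 2*sqrt(807865)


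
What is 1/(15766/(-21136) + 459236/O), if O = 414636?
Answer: 1095468312/396157615 ≈ 2.7652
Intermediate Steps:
1/(15766/(-21136) + 459236/O) = 1/(15766/(-21136) + 459236/414636) = 1/(15766*(-1/21136) + 459236*(1/414636)) = 1/(-7883/10568 + 114809/103659) = 1/(396157615/1095468312) = 1095468312/396157615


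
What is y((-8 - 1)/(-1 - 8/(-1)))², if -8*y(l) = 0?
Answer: 0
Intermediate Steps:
y(l) = 0 (y(l) = -⅛*0 = 0)
y((-8 - 1)/(-1 - 8/(-1)))² = 0² = 0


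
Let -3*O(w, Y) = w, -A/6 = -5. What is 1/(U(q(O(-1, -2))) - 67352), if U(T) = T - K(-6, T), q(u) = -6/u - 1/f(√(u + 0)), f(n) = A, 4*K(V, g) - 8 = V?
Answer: -15/1010558 ≈ -1.4843e-5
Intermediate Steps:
A = 30 (A = -6*(-5) = 30)
K(V, g) = 2 + V/4
O(w, Y) = -w/3
f(n) = 30
q(u) = -1/30 - 6/u (q(u) = -6/u - 1/30 = -1/30 - 6/u)
U(T) = -½ + T (U(T) = T - (2 + (¼)*(-6)) = T - (2 - 3/2) = T - 1*½ = T - ½ = -½ + T)
1/(U(q(O(-1, -2))) - 67352) = 1/((-½ + (-180 - (-1)*(-1)/3)/(30*((-⅓*(-1))))) - 67352) = 1/((-½ + (-180 - 1*⅓)/(30*(⅓))) - 67352) = 1/((-½ + (1/30)*3*(-180 - ⅓)) - 67352) = 1/((-½ + (1/30)*3*(-541/3)) - 67352) = 1/((-½ - 541/30) - 67352) = 1/(-278/15 - 67352) = 1/(-1010558/15) = -15/1010558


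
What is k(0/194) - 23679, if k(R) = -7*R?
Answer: -23679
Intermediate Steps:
k(0/194) - 23679 = -0/194 - 23679 = -7*0 - 23679 = 0 - 23679 = -23679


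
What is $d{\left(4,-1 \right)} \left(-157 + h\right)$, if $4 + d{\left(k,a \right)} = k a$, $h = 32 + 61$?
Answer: $512$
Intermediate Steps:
$h = 93$
$d{\left(k,a \right)} = -4 + a k$ ($d{\left(k,a \right)} = -4 + k a = -4 + a k$)
$d{\left(4,-1 \right)} \left(-157 + h\right) = \left(-4 - 4\right) \left(-157 + 93\right) = \left(-4 - 4\right) \left(-64\right) = \left(-8\right) \left(-64\right) = 512$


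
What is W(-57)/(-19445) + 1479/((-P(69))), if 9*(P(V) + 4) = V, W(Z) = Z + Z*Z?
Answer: -86312577/213895 ≈ -403.53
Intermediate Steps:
W(Z) = Z + Z²
P(V) = -4 + V/9
W(-57)/(-19445) + 1479/((-P(69))) = -57*(1 - 57)/(-19445) + 1479/((-(-4 + (⅑)*69))) = -57*(-56)*(-1/19445) + 1479/((-(-4 + 23/3))) = 3192*(-1/19445) + 1479/((-1*11/3)) = -3192/19445 + 1479/(-11/3) = -3192/19445 + 1479*(-3/11) = -3192/19445 - 4437/11 = -86312577/213895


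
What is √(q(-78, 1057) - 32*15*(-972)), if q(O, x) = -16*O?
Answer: 4*√29238 ≈ 683.96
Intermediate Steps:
√(q(-78, 1057) - 32*15*(-972)) = √(-16*(-78) - 32*15*(-972)) = √(1248 - 480*(-972)) = √(1248 + 466560) = √467808 = 4*√29238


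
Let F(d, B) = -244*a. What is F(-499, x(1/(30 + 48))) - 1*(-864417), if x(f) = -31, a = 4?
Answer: 863441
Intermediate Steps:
F(d, B) = -976 (F(d, B) = -244*4 = -976)
F(-499, x(1/(30 + 48))) - 1*(-864417) = -976 - 1*(-864417) = -976 + 864417 = 863441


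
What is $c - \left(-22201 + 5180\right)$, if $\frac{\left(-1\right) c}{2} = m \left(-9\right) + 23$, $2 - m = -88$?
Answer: $18595$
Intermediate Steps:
$m = 90$ ($m = 2 - -88 = 2 + 88 = 90$)
$c = 1574$ ($c = - 2 \left(90 \left(-9\right) + 23\right) = - 2 \left(-810 + 23\right) = \left(-2\right) \left(-787\right) = 1574$)
$c - \left(-22201 + 5180\right) = 1574 - \left(-22201 + 5180\right) = 1574 - -17021 = 1574 + 17021 = 18595$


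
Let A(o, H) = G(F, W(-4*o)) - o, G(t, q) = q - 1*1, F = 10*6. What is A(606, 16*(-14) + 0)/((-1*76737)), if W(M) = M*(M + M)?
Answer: -11750945/76737 ≈ -153.13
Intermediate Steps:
W(M) = 2*M² (W(M) = M*(2*M) = 2*M²)
F = 60
G(t, q) = -1 + q (G(t, q) = q - 1 = -1 + q)
A(o, H) = -1 - o + 32*o² (A(o, H) = (-1 + 2*(-4*o)²) - o = (-1 + 2*(16*o²)) - o = (-1 + 32*o²) - o = -1 - o + 32*o²)
A(606, 16*(-14) + 0)/((-1*76737)) = (-1 - 1*606 + 32*606²)/((-1*76737)) = (-1 - 606 + 32*367236)/(-76737) = (-1 - 606 + 11751552)*(-1/76737) = 11750945*(-1/76737) = -11750945/76737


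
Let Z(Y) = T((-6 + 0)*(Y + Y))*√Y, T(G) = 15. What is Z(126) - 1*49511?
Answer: -49511 + 45*√14 ≈ -49343.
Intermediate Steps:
Z(Y) = 15*√Y
Z(126) - 1*49511 = 15*√126 - 1*49511 = 15*(3*√14) - 49511 = 45*√14 - 49511 = -49511 + 45*√14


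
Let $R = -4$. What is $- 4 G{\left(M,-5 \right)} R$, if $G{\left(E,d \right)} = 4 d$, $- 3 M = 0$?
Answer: $-320$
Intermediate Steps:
$M = 0$ ($M = \left(- \frac{1}{3}\right) 0 = 0$)
$- 4 G{\left(M,-5 \right)} R = - 4 \cdot 4 \left(-5\right) \left(-4\right) = \left(-4\right) \left(-20\right) \left(-4\right) = 80 \left(-4\right) = -320$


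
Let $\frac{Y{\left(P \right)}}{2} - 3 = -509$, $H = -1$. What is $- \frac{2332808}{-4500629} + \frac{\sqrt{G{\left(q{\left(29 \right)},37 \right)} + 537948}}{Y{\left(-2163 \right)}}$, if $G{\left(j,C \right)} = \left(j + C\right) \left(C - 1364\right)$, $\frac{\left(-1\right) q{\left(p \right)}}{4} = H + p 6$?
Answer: $\frac{2332808}{4500629} - \frac{329 \sqrt{13}}{1012} \approx -0.65383$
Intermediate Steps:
$Y{\left(P \right)} = -1012$ ($Y{\left(P \right)} = 6 + 2 \left(-509\right) = 6 - 1018 = -1012$)
$q{\left(p \right)} = 4 - 24 p$ ($q{\left(p \right)} = - 4 \left(-1 + p 6\right) = - 4 \left(-1 + 6 p\right) = 4 - 24 p$)
$G{\left(j,C \right)} = \left(-1364 + C\right) \left(C + j\right)$ ($G{\left(j,C \right)} = \left(C + j\right) \left(-1364 + C\right) = \left(-1364 + C\right) \left(C + j\right)$)
$- \frac{2332808}{-4500629} + \frac{\sqrt{G{\left(q{\left(29 \right)},37 \right)} + 537948}}{Y{\left(-2163 \right)}} = - \frac{2332808}{-4500629} + \frac{\sqrt{\left(37^{2} - 50468 - 1364 \left(4 - 696\right) + 37 \left(4 - 696\right)\right) + 537948}}{-1012} = \left(-2332808\right) \left(- \frac{1}{4500629}\right) + \sqrt{\left(1369 - 50468 - 1364 \left(4 - 696\right) + 37 \left(4 - 696\right)\right) + 537948} \left(- \frac{1}{1012}\right) = \frac{2332808}{4500629} + \sqrt{\left(1369 - 50468 - -943888 + 37 \left(-692\right)\right) + 537948} \left(- \frac{1}{1012}\right) = \frac{2332808}{4500629} + \sqrt{\left(1369 - 50468 + 943888 - 25604\right) + 537948} \left(- \frac{1}{1012}\right) = \frac{2332808}{4500629} + \sqrt{869185 + 537948} \left(- \frac{1}{1012}\right) = \frac{2332808}{4500629} + \sqrt{1407133} \left(- \frac{1}{1012}\right) = \frac{2332808}{4500629} + 329 \sqrt{13} \left(- \frac{1}{1012}\right) = \frac{2332808}{4500629} - \frac{329 \sqrt{13}}{1012}$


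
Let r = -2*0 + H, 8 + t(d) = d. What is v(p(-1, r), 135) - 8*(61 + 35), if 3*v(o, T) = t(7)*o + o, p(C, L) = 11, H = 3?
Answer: -768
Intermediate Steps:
t(d) = -8 + d
r = 3 (r = -2*0 + 3 = 0 + 3 = 3)
v(o, T) = 0 (v(o, T) = ((-8 + 7)*o + o)/3 = (-o + o)/3 = (⅓)*0 = 0)
v(p(-1, r), 135) - 8*(61 + 35) = 0 - 8*(61 + 35) = 0 - 8*96 = 0 - 768 = -768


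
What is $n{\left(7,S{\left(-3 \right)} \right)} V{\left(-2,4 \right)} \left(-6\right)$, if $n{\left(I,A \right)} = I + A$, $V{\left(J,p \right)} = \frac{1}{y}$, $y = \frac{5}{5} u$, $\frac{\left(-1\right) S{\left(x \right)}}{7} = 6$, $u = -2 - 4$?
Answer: $-35$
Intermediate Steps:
$u = -6$
$S{\left(x \right)} = -42$ ($S{\left(x \right)} = \left(-7\right) 6 = -42$)
$y = -6$ ($y = \frac{5}{5} \left(-6\right) = 5 \cdot \frac{1}{5} \left(-6\right) = 1 \left(-6\right) = -6$)
$V{\left(J,p \right)} = - \frac{1}{6}$ ($V{\left(J,p \right)} = \frac{1}{-6} = - \frac{1}{6}$)
$n{\left(I,A \right)} = A + I$
$n{\left(7,S{\left(-3 \right)} \right)} V{\left(-2,4 \right)} \left(-6\right) = \left(-42 + 7\right) \left(- \frac{1}{6}\right) \left(-6\right) = \left(-35\right) \left(- \frac{1}{6}\right) \left(-6\right) = \frac{35}{6} \left(-6\right) = -35$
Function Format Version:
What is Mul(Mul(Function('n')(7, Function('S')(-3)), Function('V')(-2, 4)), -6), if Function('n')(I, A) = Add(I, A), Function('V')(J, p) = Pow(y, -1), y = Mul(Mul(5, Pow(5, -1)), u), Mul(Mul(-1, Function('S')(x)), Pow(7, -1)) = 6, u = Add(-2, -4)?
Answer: -35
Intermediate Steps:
u = -6
Function('S')(x) = -42 (Function('S')(x) = Mul(-7, 6) = -42)
y = -6 (y = Mul(Mul(5, Pow(5, -1)), -6) = Mul(Mul(5, Rational(1, 5)), -6) = Mul(1, -6) = -6)
Function('V')(J, p) = Rational(-1, 6) (Function('V')(J, p) = Pow(-6, -1) = Rational(-1, 6))
Function('n')(I, A) = Add(A, I)
Mul(Mul(Function('n')(7, Function('S')(-3)), Function('V')(-2, 4)), -6) = Mul(Mul(Add(-42, 7), Rational(-1, 6)), -6) = Mul(Mul(-35, Rational(-1, 6)), -6) = Mul(Rational(35, 6), -6) = -35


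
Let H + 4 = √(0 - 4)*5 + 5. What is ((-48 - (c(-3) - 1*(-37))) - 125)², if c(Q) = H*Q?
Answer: 41949 - 12420*I ≈ 41949.0 - 12420.0*I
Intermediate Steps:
H = 1 + 10*I (H = -4 + (√(0 - 4)*5 + 5) = -4 + (√(-4)*5 + 5) = -4 + ((2*I)*5 + 5) = -4 + (10*I + 5) = -4 + (5 + 10*I) = 1 + 10*I ≈ 1.0 + 10.0*I)
c(Q) = Q*(1 + 10*I) (c(Q) = (1 + 10*I)*Q = Q*(1 + 10*I))
((-48 - (c(-3) - 1*(-37))) - 125)² = ((-48 - (-3*(1 + 10*I) - 1*(-37))) - 125)² = ((-48 - ((-3 - 30*I) + 37)) - 125)² = ((-48 - (34 - 30*I)) - 125)² = ((-48 + (-34 + 30*I)) - 125)² = ((-82 + 30*I) - 125)² = (-207 + 30*I)²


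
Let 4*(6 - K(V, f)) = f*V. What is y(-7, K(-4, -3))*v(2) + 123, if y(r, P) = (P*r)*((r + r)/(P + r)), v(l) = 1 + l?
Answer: -195/2 ≈ -97.500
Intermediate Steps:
K(V, f) = 6 - V*f/4 (K(V, f) = 6 - f*V/4 = 6 - V*f/4)
y(r, P) = 2*P*r²/(P + r) (y(r, P) = (P*r)*((2*r)/(P + r)) = (P*r)*(2*r/(P + r)) = 2*P*r²/(P + r))
y(-7, K(-4, -3))*v(2) + 123 = (2*(6 - ¼*(-4)*(-3))*(-7)²/((6 - ¼*(-4)*(-3)) - 7))*(1 + 2) + 123 = (2*(6 - 3)*49/((6 - 3) - 7))*3 + 123 = (2*3*49/(3 - 7))*3 + 123 = (2*3*49/(-4))*3 + 123 = (2*3*49*(-¼))*3 + 123 = -147/2*3 + 123 = -441/2 + 123 = -195/2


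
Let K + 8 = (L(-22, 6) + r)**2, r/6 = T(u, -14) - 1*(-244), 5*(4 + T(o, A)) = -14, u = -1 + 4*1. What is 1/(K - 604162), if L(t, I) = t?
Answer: 25/33979786 ≈ 7.3573e-7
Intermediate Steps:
u = 3 (u = -1 + 4 = 3)
T(o, A) = -34/5 (T(o, A) = -4 + (1/5)*(-14) = -4 - 14/5 = -34/5)
r = 7116/5 (r = 6*(-34/5 - 1*(-244)) = 6*(-34/5 + 244) = 6*(1186/5) = 7116/5 ≈ 1423.2)
K = 49083836/25 (K = -8 + (-22 + 7116/5)**2 = -8 + (7006/5)**2 = -8 + 49084036/25 = 49083836/25 ≈ 1.9634e+6)
1/(K - 604162) = 1/(49083836/25 - 604162) = 1/(33979786/25) = 25/33979786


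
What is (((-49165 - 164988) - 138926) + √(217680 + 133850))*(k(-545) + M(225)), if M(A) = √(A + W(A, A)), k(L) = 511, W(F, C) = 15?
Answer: -(511 + 4*√15)*(353079 - √351530) ≈ -1.8558e+8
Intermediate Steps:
M(A) = √(15 + A) (M(A) = √(A + 15) = √(15 + A))
(((-49165 - 164988) - 138926) + √(217680 + 133850))*(k(-545) + M(225)) = (((-49165 - 164988) - 138926) + √(217680 + 133850))*(511 + √(15 + 225)) = ((-214153 - 138926) + √351530)*(511 + √240) = (-353079 + √351530)*(511 + 4*√15)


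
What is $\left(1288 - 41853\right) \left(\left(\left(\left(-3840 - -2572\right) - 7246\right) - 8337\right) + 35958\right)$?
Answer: $-775075455$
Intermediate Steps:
$\left(1288 - 41853\right) \left(\left(\left(\left(-3840 - -2572\right) - 7246\right) - 8337\right) + 35958\right) = - 40565 \left(\left(\left(\left(-3840 + 2572\right) - 7246\right) - 8337\right) + 35958\right) = - 40565 \left(\left(\left(-1268 - 7246\right) - 8337\right) + 35958\right) = - 40565 \left(\left(-8514 - 8337\right) + 35958\right) = - 40565 \left(-16851 + 35958\right) = \left(-40565\right) 19107 = -775075455$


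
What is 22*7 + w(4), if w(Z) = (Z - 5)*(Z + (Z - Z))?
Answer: 150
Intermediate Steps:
w(Z) = Z*(-5 + Z) (w(Z) = (-5 + Z)*(Z + 0) = (-5 + Z)*Z = Z*(-5 + Z))
22*7 + w(4) = 22*7 + 4*(-5 + 4) = 154 + 4*(-1) = 154 - 4 = 150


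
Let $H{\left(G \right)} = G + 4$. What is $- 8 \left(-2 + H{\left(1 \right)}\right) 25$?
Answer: $-600$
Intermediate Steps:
$H{\left(G \right)} = 4 + G$
$- 8 \left(-2 + H{\left(1 \right)}\right) 25 = - 8 \left(-2 + \left(4 + 1\right)\right) 25 = - 8 \left(-2 + 5\right) 25 = \left(-8\right) 3 \cdot 25 = \left(-24\right) 25 = -600$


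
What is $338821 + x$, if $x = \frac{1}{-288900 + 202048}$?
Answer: $\frac{29427281491}{86852} \approx 3.3882 \cdot 10^{5}$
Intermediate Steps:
$x = - \frac{1}{86852}$ ($x = \frac{1}{-86852} = - \frac{1}{86852} \approx -1.1514 \cdot 10^{-5}$)
$338821 + x = 338821 - \frac{1}{86852} = \frac{29427281491}{86852}$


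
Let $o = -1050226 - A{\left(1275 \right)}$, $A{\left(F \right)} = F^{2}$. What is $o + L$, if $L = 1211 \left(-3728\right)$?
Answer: $-7190459$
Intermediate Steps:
$o = -2675851$ ($o = -1050226 - 1275^{2} = -1050226 - 1625625 = -2675851$)
$L = -4514608$
$o + L = -2675851 - 4514608 = -7190459$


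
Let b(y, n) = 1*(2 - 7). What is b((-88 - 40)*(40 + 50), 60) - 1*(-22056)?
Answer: 22051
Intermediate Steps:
b(y, n) = -5 (b(y, n) = 1*(-5) = -5)
b((-88 - 40)*(40 + 50), 60) - 1*(-22056) = -5 - 1*(-22056) = -5 + 22056 = 22051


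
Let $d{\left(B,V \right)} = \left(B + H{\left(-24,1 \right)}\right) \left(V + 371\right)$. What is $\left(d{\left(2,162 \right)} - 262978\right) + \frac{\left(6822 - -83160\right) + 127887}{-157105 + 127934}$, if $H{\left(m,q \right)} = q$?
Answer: $- \frac{7624904678}{29171} \approx -2.6139 \cdot 10^{5}$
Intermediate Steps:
$d{\left(B,V \right)} = \left(1 + B\right) \left(371 + V\right)$ ($d{\left(B,V \right)} = \left(B + 1\right) \left(V + 371\right) = \left(1 + B\right) \left(371 + V\right)$)
$\left(d{\left(2,162 \right)} - 262978\right) + \frac{\left(6822 - -83160\right) + 127887}{-157105 + 127934} = \left(\left(371 + 162 + 371 \cdot 2 + 2 \cdot 162\right) - 262978\right) + \frac{\left(6822 - -83160\right) + 127887}{-157105 + 127934} = \left(\left(371 + 162 + 742 + 324\right) - 262978\right) + \frac{\left(6822 + 83160\right) + 127887}{-29171} = \left(1599 - 262978\right) + \left(89982 + 127887\right) \left(- \frac{1}{29171}\right) = -261379 + 217869 \left(- \frac{1}{29171}\right) = -261379 - \frac{217869}{29171} = - \frac{7624904678}{29171}$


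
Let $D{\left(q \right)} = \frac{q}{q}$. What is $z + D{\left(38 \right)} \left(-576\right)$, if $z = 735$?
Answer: $159$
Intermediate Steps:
$D{\left(q \right)} = 1$
$z + D{\left(38 \right)} \left(-576\right) = 735 + 1 \left(-576\right) = 735 - 576 = 159$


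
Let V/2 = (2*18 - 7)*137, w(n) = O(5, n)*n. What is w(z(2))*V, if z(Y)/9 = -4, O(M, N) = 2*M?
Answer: -2860560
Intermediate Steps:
z(Y) = -36 (z(Y) = 9*(-4) = -36)
w(n) = 10*n (w(n) = (2*5)*n = 10*n)
V = 7946 (V = 2*((2*18 - 7)*137) = 2*((36 - 7)*137) = 2*(29*137) = 2*3973 = 7946)
w(z(2))*V = (10*(-36))*7946 = -360*7946 = -2860560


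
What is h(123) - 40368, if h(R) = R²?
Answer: -25239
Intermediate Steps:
h(123) - 40368 = 123² - 40368 = 15129 - 40368 = -25239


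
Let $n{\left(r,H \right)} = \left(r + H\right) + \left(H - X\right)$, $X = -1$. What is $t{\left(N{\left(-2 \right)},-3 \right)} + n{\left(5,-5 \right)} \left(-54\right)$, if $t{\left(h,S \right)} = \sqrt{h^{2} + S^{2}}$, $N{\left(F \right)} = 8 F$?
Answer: $216 + \sqrt{265} \approx 232.28$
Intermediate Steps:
$n{\left(r,H \right)} = 1 + r + 2 H$ ($n{\left(r,H \right)} = \left(r + H\right) + \left(H - -1\right) = \left(H + r\right) + \left(H + 1\right) = \left(H + r\right) + \left(1 + H\right) = 1 + r + 2 H$)
$t{\left(h,S \right)} = \sqrt{S^{2} + h^{2}}$
$t{\left(N{\left(-2 \right)},-3 \right)} + n{\left(5,-5 \right)} \left(-54\right) = \sqrt{\left(-3\right)^{2} + \left(8 \left(-2\right)\right)^{2}} + \left(1 + 5 + 2 \left(-5\right)\right) \left(-54\right) = \sqrt{9 + \left(-16\right)^{2}} + \left(1 + 5 - 10\right) \left(-54\right) = \sqrt{9 + 256} - -216 = \sqrt{265} + 216 = 216 + \sqrt{265}$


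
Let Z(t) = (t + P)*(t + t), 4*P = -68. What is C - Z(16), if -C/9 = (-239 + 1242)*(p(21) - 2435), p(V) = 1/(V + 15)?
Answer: 87922105/4 ≈ 2.1981e+7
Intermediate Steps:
p(V) = 1/(15 + V)
P = -17 (P = (¼)*(-68) = -17)
C = 87921977/4 (C = -9*(-239 + 1242)*(1/(15 + 21) - 2435) = -9027*(1/36 - 2435) = -9027*(-87659)/36 = -9*(-87921977/36) = 87921977/4 ≈ 2.1980e+7)
Z(t) = 2*t*(-17 + t) (Z(t) = (t - 17)*(t + t) = (-17 + t)*(2*t) = 2*t*(-17 + t))
C - Z(16) = 87921977/4 - 2*16*(-17 + 16) = 87921977/4 - 2*16*(-1) = 87921977/4 - 1*(-32) = 87921977/4 + 32 = 87922105/4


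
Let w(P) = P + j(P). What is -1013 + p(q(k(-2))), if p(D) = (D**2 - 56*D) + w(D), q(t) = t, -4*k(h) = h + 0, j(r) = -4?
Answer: -4177/4 ≈ -1044.3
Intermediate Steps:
k(h) = -h/4 (k(h) = -(h + 0)/4 = -h/4)
w(P) = -4 + P (w(P) = P - 4 = -4 + P)
p(D) = -4 + D**2 - 55*D (p(D) = (D**2 - 56*D) + (-4 + D) = -4 + D**2 - 55*D)
-1013 + p(q(k(-2))) = -1013 + (-4 + (-1/4*(-2))**2 - (-55)*(-2)/4) = -1013 + (-4 + (1/2)**2 - 55*1/2) = -1013 + (-4 + 1/4 - 55/2) = -1013 - 125/4 = -4177/4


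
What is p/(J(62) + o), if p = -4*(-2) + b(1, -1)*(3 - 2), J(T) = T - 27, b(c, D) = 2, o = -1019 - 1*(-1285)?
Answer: 10/301 ≈ 0.033223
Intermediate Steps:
o = 266 (o = -1019 + 1285 = 266)
J(T) = -27 + T
p = 10 (p = -4*(-2) + 2*(3 - 2) = 8 + 2*1 = 8 + 2 = 10)
p/(J(62) + o) = 10/((-27 + 62) + 266) = 10/(35 + 266) = 10/301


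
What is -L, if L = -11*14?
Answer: 154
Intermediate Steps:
L = -154
-L = -1*(-154) = 154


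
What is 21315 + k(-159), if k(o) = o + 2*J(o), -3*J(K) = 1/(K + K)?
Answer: 10091413/477 ≈ 21156.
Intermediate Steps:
J(K) = -1/(6*K) (J(K) = -1/(3*(K + K)) = -1/(2*K)/3 = -1/(6*K))
k(o) = o - 1/(3*o) (k(o) = o + 2*(-1/(6*o)) = o - 1/(3*o))
21315 + k(-159) = 21315 + (-159 - ⅓/(-159)) = 21315 + (-159 - ⅓*(-1/159)) = 21315 + (-159 + 1/477) = 21315 - 75842/477 = 10091413/477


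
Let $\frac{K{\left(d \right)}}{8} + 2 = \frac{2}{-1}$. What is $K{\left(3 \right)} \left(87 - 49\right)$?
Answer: $-1216$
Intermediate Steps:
$K{\left(d \right)} = -32$ ($K{\left(d \right)} = -16 + 8 \frac{2}{-1} = -16 + 8 \cdot 2 \left(-1\right) = -16 + 8 \left(-2\right) = -16 - 16 = -32$)
$K{\left(3 \right)} \left(87 - 49\right) = - 32 \left(87 - 49\right) = \left(-32\right) 38 = -1216$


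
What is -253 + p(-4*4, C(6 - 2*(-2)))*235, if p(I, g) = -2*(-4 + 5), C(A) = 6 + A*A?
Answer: -723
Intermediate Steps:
C(A) = 6 + A²
p(I, g) = -2 (p(I, g) = -2*1 = -2)
-253 + p(-4*4, C(6 - 2*(-2)))*235 = -253 - 2*235 = -253 - 470 = -723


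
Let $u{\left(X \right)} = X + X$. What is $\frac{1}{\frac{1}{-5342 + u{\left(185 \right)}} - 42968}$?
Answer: $- \frac{4972}{213636897} \approx -2.3273 \cdot 10^{-5}$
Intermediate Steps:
$u{\left(X \right)} = 2 X$
$\frac{1}{\frac{1}{-5342 + u{\left(185 \right)}} - 42968} = \frac{1}{\frac{1}{-5342 + 2 \cdot 185} - 42968} = \frac{1}{\frac{1}{-5342 + 370} - 42968} = \frac{1}{\frac{1}{-4972} - 42968} = \frac{1}{- \frac{1}{4972} - 42968} = \frac{1}{- \frac{213636897}{4972}} = - \frac{4972}{213636897}$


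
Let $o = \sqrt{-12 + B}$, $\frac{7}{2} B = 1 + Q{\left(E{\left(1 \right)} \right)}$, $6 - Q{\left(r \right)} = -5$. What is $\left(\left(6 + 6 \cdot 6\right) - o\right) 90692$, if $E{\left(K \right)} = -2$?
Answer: $3809064 - 25912 i \sqrt{105} \approx 3.8091 \cdot 10^{6} - 2.6552 \cdot 10^{5} i$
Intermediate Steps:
$Q{\left(r \right)} = 11$ ($Q{\left(r \right)} = 6 - -5 = 6 + 5 = 11$)
$B = \frac{24}{7}$ ($B = \frac{2 \left(1 + 11\right)}{7} = \frac{2}{7} \cdot 12 = \frac{24}{7} \approx 3.4286$)
$o = \frac{2 i \sqrt{105}}{7}$ ($o = \sqrt{-12 + \frac{24}{7}} = \sqrt{- \frac{60}{7}} = \frac{2 i \sqrt{105}}{7} \approx 2.9277 i$)
$\left(\left(6 + 6 \cdot 6\right) - o\right) 90692 = \left(\left(6 + 6 \cdot 6\right) - \frac{2 i \sqrt{105}}{7}\right) 90692 = \left(\left(6 + 36\right) - \frac{2 i \sqrt{105}}{7}\right) 90692 = \left(42 - \frac{2 i \sqrt{105}}{7}\right) 90692 = 3809064 - 25912 i \sqrt{105}$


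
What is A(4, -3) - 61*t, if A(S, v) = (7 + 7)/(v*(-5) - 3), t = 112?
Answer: -40985/6 ≈ -6830.8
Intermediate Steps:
A(S, v) = 14/(-3 - 5*v) (A(S, v) = 14/(-5*v - 3) = 14/(-3 - 5*v))
A(4, -3) - 61*t = -14/(3 + 5*(-3)) - 61*112 = -14/(3 - 15) - 6832 = -14/(-12) - 6832 = -14*(-1/12) - 6832 = 7/6 - 6832 = -40985/6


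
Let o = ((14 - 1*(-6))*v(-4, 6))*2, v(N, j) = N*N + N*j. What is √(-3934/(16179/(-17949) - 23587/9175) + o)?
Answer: √150692619135567630/13614414 ≈ 28.513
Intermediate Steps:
v(N, j) = N² + N*j
o = -320 (o = ((14 - 1*(-6))*(-4*(-4 + 6)))*2 = ((14 + 6)*(-4*2))*2 = (20*(-8))*2 = -160*2 = -320)
√(-3934/(16179/(-17949) - 23587/9175) + o) = √(-3934/(16179/(-17949) - 23587/9175) - 320) = √(-3934/(16179*(-1/17949) - 23587*1/9175) - 320) = √(-3934/(-5393/5983 - 23587/9175) - 320) = √(-3934/(-190601796/54894025) - 320) = √(-3934*(-54894025/190601796) - 320) = √(15425221025/13614414 - 320) = √(11068608545/13614414) = √150692619135567630/13614414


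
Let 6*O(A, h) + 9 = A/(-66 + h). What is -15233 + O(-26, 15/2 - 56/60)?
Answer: -54325967/3566 ≈ -15234.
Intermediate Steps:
O(A, h) = -3/2 + A/(6*(-66 + h)) (O(A, h) = -3/2 + (A/(-66 + h))/6 = -3/2 + A/(6*(-66 + h)))
-15233 + O(-26, 15/2 - 56/60) = -15233 + (594 - 26 - 9*(15/2 - 56/60))/(6*(-66 + (15/2 - 56/60))) = -15233 + (594 - 26 - 9*(15*(½) - 56*1/60))/(6*(-66 + (15*(½) - 56*1/60))) = -15233 + (594 - 26 - 9*(15/2 - 14/15))/(6*(-66 + (15/2 - 14/15))) = -15233 + (594 - 26 - 9*197/30)/(6*(-66 + 197/30)) = -15233 + (594 - 26 - 591/10)/(6*(-1783/30)) = -15233 + (⅙)*(-30/1783)*(5089/10) = -15233 - 5089/3566 = -54325967/3566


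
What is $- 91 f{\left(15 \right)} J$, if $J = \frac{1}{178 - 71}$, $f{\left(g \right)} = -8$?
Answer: $\frac{728}{107} \approx 6.8037$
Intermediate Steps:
$J = \frac{1}{107} \approx 0.0093458$
$- 91 f{\left(15 \right)} J = \left(-91\right) \left(-8\right) \frac{1}{107} = 728 \cdot \frac{1}{107} = \frac{728}{107}$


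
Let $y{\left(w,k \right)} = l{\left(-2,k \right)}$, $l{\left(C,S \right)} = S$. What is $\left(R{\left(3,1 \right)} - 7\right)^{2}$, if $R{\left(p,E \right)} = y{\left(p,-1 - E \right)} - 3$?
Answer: $144$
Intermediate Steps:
$y{\left(w,k \right)} = k$
$R{\left(p,E \right)} = -4 - E$ ($R{\left(p,E \right)} = \left(-1 - E\right) - 3 = -4 - E$)
$\left(R{\left(3,1 \right)} - 7\right)^{2} = \left(\left(-4 - 1\right) - 7\right)^{2} = \left(-5 - 7\right)^{2} = \left(-12\right)^{2} = 144$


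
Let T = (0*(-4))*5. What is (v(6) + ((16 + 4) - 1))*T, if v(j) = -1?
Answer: 0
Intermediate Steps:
T = 0 (T = 0*5 = 0)
(v(6) + ((16 + 4) - 1))*T = (-1 + ((16 + 4) - 1))*0 = (-1 + (20 - 1))*0 = (-1 + 19)*0 = 18*0 = 0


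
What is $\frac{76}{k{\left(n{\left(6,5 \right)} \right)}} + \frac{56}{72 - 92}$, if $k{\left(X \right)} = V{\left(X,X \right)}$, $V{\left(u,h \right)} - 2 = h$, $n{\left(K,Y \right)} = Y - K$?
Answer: $\frac{366}{5} \approx 73.2$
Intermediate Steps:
$V{\left(u,h \right)} = 2 + h$
$k{\left(X \right)} = 2 + X$
$\frac{76}{k{\left(n{\left(6,5 \right)} \right)}} + \frac{56}{72 - 92} = \frac{76}{2 + \left(5 - 6\right)} + \frac{56}{72 - 92} = \frac{76}{2 + \left(5 - 6\right)} + \frac{56}{-20} = \frac{76}{2 - 1} + 56 \left(- \frac{1}{20}\right) = \frac{76}{1} - \frac{14}{5} = 76 \cdot 1 - \frac{14}{5} = 76 - \frac{14}{5} = \frac{366}{5}$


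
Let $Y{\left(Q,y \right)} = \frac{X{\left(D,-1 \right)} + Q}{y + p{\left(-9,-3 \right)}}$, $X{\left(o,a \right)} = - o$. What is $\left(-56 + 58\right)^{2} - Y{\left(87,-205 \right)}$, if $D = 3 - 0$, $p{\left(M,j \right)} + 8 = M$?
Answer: $\frac{162}{37} \approx 4.3784$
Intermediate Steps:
$p{\left(M,j \right)} = -8 + M$
$D = 3$ ($D = 3 + 0 = 3$)
$Y{\left(Q,y \right)} = \frac{-3 + Q}{-17 + y}$ ($Y{\left(Q,y \right)} = \frac{\left(-1\right) 3 + Q}{y - 17} = \frac{-3 + Q}{y - 17} = \frac{-3 + Q}{-17 + y}$)
$\left(-56 + 58\right)^{2} - Y{\left(87,-205 \right)} = \left(-56 + 58\right)^{2} - \frac{-3 + 87}{-17 - 205} = 2^{2} - \frac{1}{-222} \cdot 84 = 4 - \left(- \frac{1}{222}\right) 84 = 4 - - \frac{14}{37} = 4 + \frac{14}{37} = \frac{162}{37}$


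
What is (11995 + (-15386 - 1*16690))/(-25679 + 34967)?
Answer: -467/216 ≈ -2.1620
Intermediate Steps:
(11995 + (-15386 - 1*16690))/(-25679 + 34967) = (11995 + (-15386 - 16690))/9288 = (11995 - 32076)*(1/9288) = -20081*1/9288 = -467/216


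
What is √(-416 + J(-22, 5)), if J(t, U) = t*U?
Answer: I*√526 ≈ 22.935*I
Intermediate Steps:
J(t, U) = U*t
√(-416 + J(-22, 5)) = √(-416 + 5*(-22)) = √(-416 - 110) = √(-526) = I*√526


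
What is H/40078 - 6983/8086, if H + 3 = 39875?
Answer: 21270159/162035354 ≈ 0.13127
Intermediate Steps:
H = 39872 (H = -3 + 39875 = 39872)
H/40078 - 6983/8086 = 39872/40078 - 6983/8086 = 39872*(1/40078) - 6983*1/8086 = 19936/20039 - 6983/8086 = 21270159/162035354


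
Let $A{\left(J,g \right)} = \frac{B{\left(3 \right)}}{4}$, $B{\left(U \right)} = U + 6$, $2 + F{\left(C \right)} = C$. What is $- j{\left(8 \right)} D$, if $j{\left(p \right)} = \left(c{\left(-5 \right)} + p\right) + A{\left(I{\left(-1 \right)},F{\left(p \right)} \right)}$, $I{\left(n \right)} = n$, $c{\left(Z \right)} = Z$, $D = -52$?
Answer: $273$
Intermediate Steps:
$F{\left(C \right)} = -2 + C$
$B{\left(U \right)} = 6 + U$
$A{\left(J,g \right)} = \frac{9}{4}$ ($A{\left(J,g \right)} = \frac{6 + 3}{4} = 9 \cdot \frac{1}{4} = \frac{9}{4}$)
$j{\left(p \right)} = - \frac{11}{4} + p$ ($j{\left(p \right)} = \left(-5 + p\right) + \frac{9}{4} = - \frac{11}{4} + p$)
$- j{\left(8 \right)} D = - (- \frac{11}{4} + 8) \left(-52\right) = \left(-1\right) \frac{21}{4} \left(-52\right) = \left(- \frac{21}{4}\right) \left(-52\right) = 273$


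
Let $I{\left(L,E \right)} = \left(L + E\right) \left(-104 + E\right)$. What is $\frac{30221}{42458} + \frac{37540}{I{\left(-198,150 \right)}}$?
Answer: $- \frac{8299703}{509496} \approx -16.29$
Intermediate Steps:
$I{\left(L,E \right)} = \left(-104 + E\right) \left(E + L\right)$ ($I{\left(L,E \right)} = \left(E + L\right) \left(-104 + E\right) = \left(-104 + E\right) \left(E + L\right)$)
$\frac{30221}{42458} + \frac{37540}{I{\left(-198,150 \right)}} = \frac{30221}{42458} + \frac{37540}{150^{2} - 15600 - -20592 + 150 \left(-198\right)} = 30221 \cdot \frac{1}{42458} + \frac{37540}{22500 - 15600 + 20592 - 29700} = \frac{30221}{42458} + \frac{37540}{-2208} = \frac{30221}{42458} + 37540 \left(- \frac{1}{2208}\right) = \frac{30221}{42458} - \frac{9385}{552} = - \frac{8299703}{509496}$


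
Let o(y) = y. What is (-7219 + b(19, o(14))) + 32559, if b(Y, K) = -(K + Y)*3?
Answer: 25241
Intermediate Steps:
b(Y, K) = -3*K - 3*Y (b(Y, K) = (-K - Y)*3 = -3*K - 3*Y)
(-7219 + b(19, o(14))) + 32559 = (-7219 + (-3*14 - 3*19)) + 32559 = (-7219 + (-42 - 57)) + 32559 = (-7219 - 99) + 32559 = -7318 + 32559 = 25241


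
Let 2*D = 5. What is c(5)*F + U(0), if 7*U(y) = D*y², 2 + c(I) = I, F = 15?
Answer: 45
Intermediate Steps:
D = 5/2 (D = (½)*5 = 5/2 ≈ 2.5000)
c(I) = -2 + I
U(y) = 5*y²/14 (U(y) = (5*y²/2)/7 = 5*y²/14)
c(5)*F + U(0) = (-2 + 5)*15 + (5/14)*0² = 3*15 + (5/14)*0 = 45 + 0 = 45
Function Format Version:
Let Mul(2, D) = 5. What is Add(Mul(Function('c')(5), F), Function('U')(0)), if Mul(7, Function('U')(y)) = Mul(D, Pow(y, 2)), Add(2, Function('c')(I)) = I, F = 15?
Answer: 45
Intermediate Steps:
D = Rational(5, 2) (D = Mul(Rational(1, 2), 5) = Rational(5, 2) ≈ 2.5000)
Function('c')(I) = Add(-2, I)
Function('U')(y) = Mul(Rational(5, 14), Pow(y, 2)) (Function('U')(y) = Mul(Rational(1, 7), Mul(Rational(5, 2), Pow(y, 2))) = Mul(Rational(5, 14), Pow(y, 2)))
Add(Mul(Function('c')(5), F), Function('U')(0)) = Add(Mul(Add(-2, 5), 15), Mul(Rational(5, 14), Pow(0, 2))) = Add(Mul(3, 15), Mul(Rational(5, 14), 0)) = Add(45, 0) = 45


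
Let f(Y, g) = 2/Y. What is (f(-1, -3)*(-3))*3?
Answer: 18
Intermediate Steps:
(f(-1, -3)*(-3))*3 = ((2/(-1))*(-3))*3 = ((2*(-1))*(-3))*3 = -2*(-3)*3 = 6*3 = 18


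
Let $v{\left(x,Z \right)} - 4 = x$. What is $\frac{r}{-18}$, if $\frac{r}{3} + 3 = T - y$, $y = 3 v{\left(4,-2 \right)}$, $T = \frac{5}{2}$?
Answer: $\frac{49}{12} \approx 4.0833$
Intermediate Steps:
$T = \frac{5}{2}$ ($T = 5 \cdot \frac{1}{2} = \frac{5}{2} \approx 2.5$)
$v{\left(x,Z \right)} = 4 + x$
$y = 24$ ($y = 3 \left(4 + 4\right) = 3 \cdot 8 = 24$)
$r = - \frac{147}{2}$ ($r = -9 + 3 \left(\frac{5}{2} - 24\right) = -9 + 3 \left(- \frac{43}{2}\right) = -9 - \frac{129}{2} = - \frac{147}{2} \approx -73.5$)
$\frac{r}{-18} = \frac{1}{-18} \left(- \frac{147}{2}\right) = \left(- \frac{1}{18}\right) \left(- \frac{147}{2}\right) = \frac{49}{12}$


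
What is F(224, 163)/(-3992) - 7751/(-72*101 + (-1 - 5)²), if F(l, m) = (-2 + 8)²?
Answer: 3835187/3610764 ≈ 1.0622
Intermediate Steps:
F(l, m) = 36 (F(l, m) = 6² = 36)
F(224, 163)/(-3992) - 7751/(-72*101 + (-1 - 5)²) = 36/(-3992) - 7751/(-72*101 + (-1 - 5)²) = 36*(-1/3992) - 7751/(-7272 + (-6)²) = -9/998 - 7751/(-7272 + 36) = -9/998 - 7751/(-7236) = -9/998 - 7751*(-1/7236) = -9/998 + 7751/7236 = 3835187/3610764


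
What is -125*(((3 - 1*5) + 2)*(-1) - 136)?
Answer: 17000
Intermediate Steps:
-125*(((3 - 1*5) + 2)*(-1) - 136) = -125*(((3 - 5) + 2)*(-1) - 136) = -125*((-2 + 2)*(-1) - 136) = -125*(0*(-1) - 136) = -125*(0 - 136) = -125*(-136) = 17000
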